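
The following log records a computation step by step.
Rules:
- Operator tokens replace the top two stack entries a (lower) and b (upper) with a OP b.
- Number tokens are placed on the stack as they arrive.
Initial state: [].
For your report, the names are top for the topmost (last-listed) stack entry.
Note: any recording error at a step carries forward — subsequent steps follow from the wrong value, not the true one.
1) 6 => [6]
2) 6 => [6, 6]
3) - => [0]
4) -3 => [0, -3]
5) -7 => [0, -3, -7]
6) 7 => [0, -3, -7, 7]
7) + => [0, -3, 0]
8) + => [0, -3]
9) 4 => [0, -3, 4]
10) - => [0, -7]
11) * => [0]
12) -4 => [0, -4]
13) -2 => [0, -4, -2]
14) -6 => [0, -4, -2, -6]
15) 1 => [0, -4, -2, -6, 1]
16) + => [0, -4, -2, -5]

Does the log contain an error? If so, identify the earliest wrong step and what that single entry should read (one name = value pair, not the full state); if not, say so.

no error

Recomputing the run from the initial state:
step 1: [6]
step 2: [6, 6]
step 3: [0]
step 4: [0, -3]
step 5: [0, -3, -7]
step 6: [0, -3, -7, 7]
step 7: [0, -3, 0]
step 8: [0, -3]
step 9: [0, -3, 4]
step 10: [0, -7]
step 11: [0]
step 12: [0, -4]
step 13: [0, -4, -2]
step 14: [0, -4, -2, -6]
step 15: [0, -4, -2, -6, 1]
step 16: [0, -4, -2, -5]
This matches the log at every step.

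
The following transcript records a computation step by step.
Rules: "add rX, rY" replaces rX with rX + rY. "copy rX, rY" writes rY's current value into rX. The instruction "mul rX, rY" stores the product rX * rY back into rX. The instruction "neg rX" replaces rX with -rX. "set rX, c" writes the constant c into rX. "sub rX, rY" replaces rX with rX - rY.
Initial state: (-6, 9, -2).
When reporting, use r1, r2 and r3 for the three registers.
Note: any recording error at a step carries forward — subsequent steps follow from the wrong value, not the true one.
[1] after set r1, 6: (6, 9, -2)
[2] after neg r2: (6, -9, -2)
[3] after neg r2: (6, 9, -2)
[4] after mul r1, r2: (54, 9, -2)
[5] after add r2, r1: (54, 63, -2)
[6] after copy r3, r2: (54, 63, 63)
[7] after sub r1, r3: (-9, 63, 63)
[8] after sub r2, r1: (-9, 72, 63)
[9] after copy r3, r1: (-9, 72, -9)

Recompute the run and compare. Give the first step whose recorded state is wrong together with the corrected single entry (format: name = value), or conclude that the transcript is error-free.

no error

1. r1 = 6 (no discrepancy)
2. r2 = -(9) = -9 (exactly as logged)
3. r2 = -(-9) = 9 (verified)
4. r1 = 6 * 9 = 54 (same as recorded)
5. r2 = 9 + 54 = 63 (no discrepancy)
6. r3 = 63 (same as recorded)
7. r1 = 54 - 63 = -9 (in agreement)
8. r2 = 63 - -9 = 72 (no discrepancy)
9. r3 = -9 (exactly as logged)
Each recorded entry agrees with the recomputation.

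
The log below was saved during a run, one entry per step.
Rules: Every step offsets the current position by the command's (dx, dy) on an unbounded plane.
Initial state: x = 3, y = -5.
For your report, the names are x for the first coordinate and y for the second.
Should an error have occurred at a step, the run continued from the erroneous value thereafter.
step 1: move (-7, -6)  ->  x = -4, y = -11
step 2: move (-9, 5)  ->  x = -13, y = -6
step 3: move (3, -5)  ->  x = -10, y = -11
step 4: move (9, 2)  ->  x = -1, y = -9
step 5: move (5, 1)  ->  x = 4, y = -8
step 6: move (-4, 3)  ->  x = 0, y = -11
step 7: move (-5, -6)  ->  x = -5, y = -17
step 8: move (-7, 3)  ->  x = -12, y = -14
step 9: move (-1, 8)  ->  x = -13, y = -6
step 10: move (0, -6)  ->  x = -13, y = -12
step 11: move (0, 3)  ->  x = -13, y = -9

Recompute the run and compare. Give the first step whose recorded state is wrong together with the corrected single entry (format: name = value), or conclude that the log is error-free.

step 6, y = -5

Recomputing the run from the initial state:
step 1: x = -4, y = -11
step 2: x = -13, y = -6
step 3: x = -10, y = -11
step 4: x = -1, y = -9
step 5: x = 4, y = -8
step 6: x = 0, y = -5
step 7: x = -5, y = -11
step 8: x = -12, y = -8
step 9: x = -13, y = 0
step 10: x = -13, y = -6
step 11: x = -13, y = -3
The first disagreement with the log is at step 6, where the value should be y = -5.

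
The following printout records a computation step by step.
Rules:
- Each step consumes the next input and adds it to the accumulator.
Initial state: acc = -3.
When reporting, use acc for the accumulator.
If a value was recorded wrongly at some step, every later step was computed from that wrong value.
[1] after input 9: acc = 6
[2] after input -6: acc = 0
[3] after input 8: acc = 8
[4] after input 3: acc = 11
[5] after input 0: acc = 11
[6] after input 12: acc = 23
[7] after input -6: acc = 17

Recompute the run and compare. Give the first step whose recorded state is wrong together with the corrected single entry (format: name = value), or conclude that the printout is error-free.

no error

step 1: acc = -3 + 9 = 6 -> verified
step 2: acc = 6 + -6 = 0 -> confirmed correct
step 3: acc = 0 + 8 = 8 -> consistent with the printout
step 4: acc = 8 + 3 = 11 -> exactly as logged
step 5: acc = 11 + 0 = 11 -> consistent with the printout
step 6: acc = 11 + 12 = 23 -> exactly as logged
step 7: acc = 23 + -6 = 17 -> checks out
Every step is consistent.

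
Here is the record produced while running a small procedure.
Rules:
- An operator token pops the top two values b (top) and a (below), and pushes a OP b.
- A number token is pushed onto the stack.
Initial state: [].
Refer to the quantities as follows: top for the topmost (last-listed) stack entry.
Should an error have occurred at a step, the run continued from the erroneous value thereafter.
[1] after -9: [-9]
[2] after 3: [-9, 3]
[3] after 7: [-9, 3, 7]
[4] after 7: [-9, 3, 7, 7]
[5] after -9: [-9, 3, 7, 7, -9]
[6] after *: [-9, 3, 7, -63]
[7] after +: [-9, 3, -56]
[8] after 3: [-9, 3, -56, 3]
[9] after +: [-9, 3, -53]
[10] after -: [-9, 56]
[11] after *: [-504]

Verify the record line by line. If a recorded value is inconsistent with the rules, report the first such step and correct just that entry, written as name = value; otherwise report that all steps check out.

Recomputing the run from the initial state:
step 1: [-9]
step 2: [-9, 3]
step 3: [-9, 3, 7]
step 4: [-9, 3, 7, 7]
step 5: [-9, 3, 7, 7, -9]
step 6: [-9, 3, 7, -63]
step 7: [-9, 3, -56]
step 8: [-9, 3, -56, 3]
step 9: [-9, 3, -53]
step 10: [-9, 56]
step 11: [-504]
This matches the record at every step.

no error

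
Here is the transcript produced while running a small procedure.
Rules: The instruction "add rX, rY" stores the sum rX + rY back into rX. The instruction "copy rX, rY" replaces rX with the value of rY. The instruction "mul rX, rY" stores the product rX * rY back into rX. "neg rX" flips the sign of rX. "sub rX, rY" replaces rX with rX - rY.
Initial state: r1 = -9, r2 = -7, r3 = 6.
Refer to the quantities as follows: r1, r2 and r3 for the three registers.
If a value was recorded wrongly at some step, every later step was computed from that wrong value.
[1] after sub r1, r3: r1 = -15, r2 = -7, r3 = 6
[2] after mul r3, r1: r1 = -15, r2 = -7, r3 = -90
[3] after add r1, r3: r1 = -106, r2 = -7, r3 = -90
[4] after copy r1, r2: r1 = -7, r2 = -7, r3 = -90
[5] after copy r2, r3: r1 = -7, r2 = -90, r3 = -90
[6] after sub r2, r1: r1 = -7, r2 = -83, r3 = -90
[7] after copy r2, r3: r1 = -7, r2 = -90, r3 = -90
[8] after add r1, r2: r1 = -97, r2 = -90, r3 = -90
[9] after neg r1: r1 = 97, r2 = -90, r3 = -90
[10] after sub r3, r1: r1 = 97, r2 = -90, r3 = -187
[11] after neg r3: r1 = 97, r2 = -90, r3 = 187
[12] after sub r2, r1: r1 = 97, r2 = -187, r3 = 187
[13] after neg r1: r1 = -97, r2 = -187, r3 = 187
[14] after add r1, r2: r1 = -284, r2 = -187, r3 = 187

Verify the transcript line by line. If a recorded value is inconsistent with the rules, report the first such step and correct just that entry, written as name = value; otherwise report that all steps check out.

step 3, r1 = -105

Recomputing the run from the initial state:
step 1: r1 = -15, r2 = -7, r3 = 6
step 2: r1 = -15, r2 = -7, r3 = -90
step 3: r1 = -105, r2 = -7, r3 = -90
step 4: r1 = -7, r2 = -7, r3 = -90
step 5: r1 = -7, r2 = -90, r3 = -90
step 6: r1 = -7, r2 = -83, r3 = -90
step 7: r1 = -7, r2 = -90, r3 = -90
step 8: r1 = -97, r2 = -90, r3 = -90
step 9: r1 = 97, r2 = -90, r3 = -90
step 10: r1 = 97, r2 = -90, r3 = -187
step 11: r1 = 97, r2 = -90, r3 = 187
step 12: r1 = 97, r2 = -187, r3 = 187
step 13: r1 = -97, r2 = -187, r3 = 187
step 14: r1 = -284, r2 = -187, r3 = 187
The first disagreement with the transcript is at step 3, where the value should be r1 = -105.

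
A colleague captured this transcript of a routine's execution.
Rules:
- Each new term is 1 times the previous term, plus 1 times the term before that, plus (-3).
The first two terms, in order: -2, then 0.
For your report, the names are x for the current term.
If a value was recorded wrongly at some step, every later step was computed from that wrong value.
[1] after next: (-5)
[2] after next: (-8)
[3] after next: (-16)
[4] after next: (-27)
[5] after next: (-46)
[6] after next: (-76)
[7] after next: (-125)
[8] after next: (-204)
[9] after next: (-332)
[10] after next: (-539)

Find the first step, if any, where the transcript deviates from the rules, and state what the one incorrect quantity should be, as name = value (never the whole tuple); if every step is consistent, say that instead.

no error

step 1: x = 1*(0) + (1)*(-2) + (-3) = -5 -> checks out
step 2: x = 1*(-5) + (1)*(0) + (-3) = -8 -> exactly as logged
step 3: x = 1*(-8) + (1)*(-5) + (-3) = -16 -> confirmed correct
step 4: x = 1*(-16) + (1)*(-8) + (-3) = -27 -> same as recorded
step 5: x = 1*(-27) + (1)*(-16) + (-3) = -46 -> checks out
step 6: x = 1*(-46) + (1)*(-27) + (-3) = -76 -> confirmed correct
step 7: x = 1*(-76) + (1)*(-46) + (-3) = -125 -> confirmed correct
step 8: x = 1*(-125) + (1)*(-76) + (-3) = -204 -> in agreement
step 9: x = 1*(-204) + (1)*(-125) + (-3) = -332 -> exactly as logged
step 10: x = 1*(-332) + (1)*(-204) + (-3) = -539 -> consistent with the transcript
Each recorded entry agrees with the recomputation.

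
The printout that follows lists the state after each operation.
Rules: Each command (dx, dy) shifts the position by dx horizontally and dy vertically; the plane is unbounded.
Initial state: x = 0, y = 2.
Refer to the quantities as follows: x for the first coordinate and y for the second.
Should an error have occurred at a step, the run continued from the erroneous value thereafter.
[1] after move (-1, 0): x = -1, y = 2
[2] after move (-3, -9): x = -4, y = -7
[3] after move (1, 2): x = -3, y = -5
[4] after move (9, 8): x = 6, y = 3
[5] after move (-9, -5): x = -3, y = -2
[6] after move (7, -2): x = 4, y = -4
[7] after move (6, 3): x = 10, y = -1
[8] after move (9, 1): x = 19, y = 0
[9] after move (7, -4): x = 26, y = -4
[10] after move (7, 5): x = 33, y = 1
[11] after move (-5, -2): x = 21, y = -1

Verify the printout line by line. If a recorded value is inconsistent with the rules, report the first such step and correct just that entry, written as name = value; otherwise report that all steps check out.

step 11, x = 28

Recomputing the run from the initial state:
step 1: x = -1, y = 2
step 2: x = -4, y = -7
step 3: x = -3, y = -5
step 4: x = 6, y = 3
step 5: x = -3, y = -2
step 6: x = 4, y = -4
step 7: x = 10, y = -1
step 8: x = 19, y = 0
step 9: x = 26, y = -4
step 10: x = 33, y = 1
step 11: x = 28, y = -1
The first disagreement with the printout is at step 11, where the value should be x = 28.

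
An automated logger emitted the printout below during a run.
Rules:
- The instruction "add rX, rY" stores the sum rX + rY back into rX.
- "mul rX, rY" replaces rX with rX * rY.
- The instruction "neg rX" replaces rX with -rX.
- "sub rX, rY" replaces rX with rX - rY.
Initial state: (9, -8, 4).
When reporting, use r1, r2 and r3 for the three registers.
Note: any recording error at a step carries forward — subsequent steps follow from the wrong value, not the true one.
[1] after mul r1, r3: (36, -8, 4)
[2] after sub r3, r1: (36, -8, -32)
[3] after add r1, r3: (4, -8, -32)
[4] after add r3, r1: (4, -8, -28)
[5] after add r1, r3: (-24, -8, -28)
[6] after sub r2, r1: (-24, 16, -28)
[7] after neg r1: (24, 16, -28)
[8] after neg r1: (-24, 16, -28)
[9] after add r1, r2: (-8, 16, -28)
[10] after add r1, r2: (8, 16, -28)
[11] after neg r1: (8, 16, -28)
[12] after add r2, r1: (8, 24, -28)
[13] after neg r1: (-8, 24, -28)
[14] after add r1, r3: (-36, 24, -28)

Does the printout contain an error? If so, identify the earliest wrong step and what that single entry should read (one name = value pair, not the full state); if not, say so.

step 11, r1 = -8

1. r1 = 9 * 4 = 36 (verified)
2. r3 = 4 - 36 = -32 (same as recorded)
3. r1 = 36 + -32 = 4 (confirmed correct)
4. r3 = -32 + 4 = -28 (in agreement)
5. r1 = 4 + -28 = -24 (agrees with the printout)
6. r2 = -8 - -24 = 16 (no discrepancy)
7. r1 = -(-24) = 24 (confirmed correct)
8. r1 = -(24) = -24 (checks out)
9. r1 = -24 + 16 = -8 (checks out)
10. r1 = -8 + 16 = 8 (confirmed correct)
11. r1 = -(8) = -8 (the printout disagrees here)
That makes step 11 the first incorrect line — r1 = -8 is what it should show.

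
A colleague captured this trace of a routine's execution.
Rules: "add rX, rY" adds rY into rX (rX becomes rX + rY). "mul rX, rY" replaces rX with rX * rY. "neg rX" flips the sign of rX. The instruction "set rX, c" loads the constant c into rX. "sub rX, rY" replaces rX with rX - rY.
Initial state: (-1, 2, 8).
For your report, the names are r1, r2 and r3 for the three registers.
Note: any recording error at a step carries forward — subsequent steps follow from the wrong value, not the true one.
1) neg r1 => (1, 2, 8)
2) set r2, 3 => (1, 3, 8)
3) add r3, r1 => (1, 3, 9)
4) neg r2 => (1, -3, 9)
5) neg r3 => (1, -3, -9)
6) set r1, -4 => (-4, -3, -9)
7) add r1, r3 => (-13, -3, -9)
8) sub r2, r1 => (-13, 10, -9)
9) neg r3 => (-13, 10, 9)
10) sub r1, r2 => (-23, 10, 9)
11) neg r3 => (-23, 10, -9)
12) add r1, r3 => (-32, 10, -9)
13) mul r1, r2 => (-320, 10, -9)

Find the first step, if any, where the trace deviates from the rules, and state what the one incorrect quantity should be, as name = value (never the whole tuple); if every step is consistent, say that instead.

1. r1 = -(-1) = 1 (no discrepancy)
2. r2 = 3 (consistent with the trace)
3. r3 = 8 + 1 = 9 (no discrepancy)
4. r2 = -(3) = -3 (no discrepancy)
5. r3 = -(9) = -9 (confirmed correct)
6. r1 = -4 (verified)
7. r1 = -4 + -9 = -13 (no discrepancy)
8. r2 = -3 - -13 = 10 (no discrepancy)
9. r3 = -(-9) = 9 (verified)
10. r1 = -13 - 10 = -23 (in agreement)
11. r3 = -(9) = -9 (confirmed correct)
12. r1 = -23 + -9 = -32 (checks out)
13. r1 = -32 * 10 = -320 (agrees with the trace)
Each recorded entry agrees with the recomputation.

no error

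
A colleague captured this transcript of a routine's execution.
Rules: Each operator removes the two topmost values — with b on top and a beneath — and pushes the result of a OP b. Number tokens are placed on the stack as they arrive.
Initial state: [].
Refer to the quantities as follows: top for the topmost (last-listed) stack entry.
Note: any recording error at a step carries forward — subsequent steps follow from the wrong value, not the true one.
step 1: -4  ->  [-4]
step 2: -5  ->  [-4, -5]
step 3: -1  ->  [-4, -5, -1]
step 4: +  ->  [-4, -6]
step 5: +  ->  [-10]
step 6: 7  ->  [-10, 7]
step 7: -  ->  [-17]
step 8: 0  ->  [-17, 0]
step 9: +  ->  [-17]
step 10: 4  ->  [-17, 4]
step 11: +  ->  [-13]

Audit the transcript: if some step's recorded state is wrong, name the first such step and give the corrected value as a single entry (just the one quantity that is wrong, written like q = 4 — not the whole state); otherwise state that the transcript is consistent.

Recomputing the run from the initial state:
step 1: [-4]
step 2: [-4, -5]
step 3: [-4, -5, -1]
step 4: [-4, -6]
step 5: [-10]
step 6: [-10, 7]
step 7: [-17]
step 8: [-17, 0]
step 9: [-17]
step 10: [-17, 4]
step 11: [-13]
This matches the transcript at every step.

no error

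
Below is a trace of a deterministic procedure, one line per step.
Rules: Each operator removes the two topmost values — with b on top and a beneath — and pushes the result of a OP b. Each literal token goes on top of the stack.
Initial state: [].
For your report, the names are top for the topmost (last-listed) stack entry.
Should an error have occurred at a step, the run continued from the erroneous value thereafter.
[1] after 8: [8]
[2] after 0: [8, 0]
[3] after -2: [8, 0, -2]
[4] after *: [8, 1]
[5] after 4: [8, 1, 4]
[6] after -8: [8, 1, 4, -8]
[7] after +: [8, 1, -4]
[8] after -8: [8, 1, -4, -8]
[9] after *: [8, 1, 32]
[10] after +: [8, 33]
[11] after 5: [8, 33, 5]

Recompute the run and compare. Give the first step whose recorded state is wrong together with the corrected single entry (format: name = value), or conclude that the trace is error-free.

step 4, top = 0

Recomputing the run from the initial state:
step 1: [8]
step 2: [8, 0]
step 3: [8, 0, -2]
step 4: [8, 0]
step 5: [8, 0, 4]
step 6: [8, 0, 4, -8]
step 7: [8, 0, -4]
step 8: [8, 0, -4, -8]
step 9: [8, 0, 32]
step 10: [8, 32]
step 11: [8, 32, 5]
The first disagreement with the trace is at step 4, where the value should be top = 0.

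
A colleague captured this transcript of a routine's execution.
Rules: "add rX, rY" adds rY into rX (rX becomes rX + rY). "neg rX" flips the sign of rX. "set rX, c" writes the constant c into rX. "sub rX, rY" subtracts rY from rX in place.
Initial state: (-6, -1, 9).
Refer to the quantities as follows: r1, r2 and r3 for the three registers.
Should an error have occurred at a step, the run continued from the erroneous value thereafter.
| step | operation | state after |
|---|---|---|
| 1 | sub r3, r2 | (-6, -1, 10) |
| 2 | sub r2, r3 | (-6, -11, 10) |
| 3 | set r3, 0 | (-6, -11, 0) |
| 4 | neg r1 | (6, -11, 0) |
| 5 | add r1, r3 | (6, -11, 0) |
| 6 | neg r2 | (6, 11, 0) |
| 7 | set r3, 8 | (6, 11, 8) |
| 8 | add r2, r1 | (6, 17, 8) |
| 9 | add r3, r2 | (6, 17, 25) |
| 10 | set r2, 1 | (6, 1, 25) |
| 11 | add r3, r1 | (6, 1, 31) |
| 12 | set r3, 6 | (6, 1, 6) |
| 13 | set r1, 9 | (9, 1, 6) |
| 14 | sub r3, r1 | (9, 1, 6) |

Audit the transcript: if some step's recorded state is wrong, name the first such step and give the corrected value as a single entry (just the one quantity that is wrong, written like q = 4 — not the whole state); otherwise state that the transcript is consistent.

Step 1: r3 = 9 - -1 = 10 — checks out.
Step 2: r2 = -1 - 10 = -11 — same as recorded.
Step 3: r3 = 0 — matches.
Step 4: r1 = -(-6) = 6 — exactly as logged.
Step 5: r1 = 6 + 0 = 6 — matches.
Step 6: r2 = -(-11) = 11 — agrees with the transcript.
Step 7: r3 = 8 — no discrepancy.
Step 8: r2 = 11 + 6 = 17 — agrees with the transcript.
Step 9: r3 = 8 + 17 = 25 — verified.
Step 10: r2 = 1 — checks out.
Step 11: r3 = 25 + 6 = 31 — in agreement.
Step 12: r3 = 6 — no discrepancy.
Step 13: r1 = 9 — checks out.
Step 14: r3 = 6 - 9 = -3 — not what was recorded.
Conclusion: step 14 carries the first error; the entry should be r3 = -3.

step 14, r3 = -3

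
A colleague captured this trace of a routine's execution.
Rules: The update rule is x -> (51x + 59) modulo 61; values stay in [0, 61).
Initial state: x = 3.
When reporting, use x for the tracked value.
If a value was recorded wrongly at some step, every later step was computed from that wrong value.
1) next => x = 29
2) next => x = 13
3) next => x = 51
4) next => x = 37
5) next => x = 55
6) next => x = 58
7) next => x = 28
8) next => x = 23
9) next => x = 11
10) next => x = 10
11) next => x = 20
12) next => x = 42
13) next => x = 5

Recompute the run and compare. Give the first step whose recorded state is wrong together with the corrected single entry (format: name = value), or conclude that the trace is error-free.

Recomputing the run from the initial state:
step 1: x = 29
step 2: x = 13
step 3: x = 51
step 4: x = 37
step 5: x = 55
step 6: x = 58
step 7: x = 28
step 8: x = 23
step 9: x = 12
step 10: x = 0
step 11: x = 59
step 12: x = 18
step 13: x = 1
The first disagreement with the trace is at step 9, where the value should be x = 12.

step 9, x = 12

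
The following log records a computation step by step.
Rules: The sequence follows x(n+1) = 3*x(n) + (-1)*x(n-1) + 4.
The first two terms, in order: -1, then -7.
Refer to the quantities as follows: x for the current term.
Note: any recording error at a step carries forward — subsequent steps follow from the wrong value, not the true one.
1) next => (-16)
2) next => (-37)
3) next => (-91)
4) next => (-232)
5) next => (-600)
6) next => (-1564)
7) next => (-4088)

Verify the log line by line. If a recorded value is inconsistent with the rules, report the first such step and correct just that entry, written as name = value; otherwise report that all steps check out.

step 1: x = 3*(-7) + (-1)*(-1) + (4) = -16 -> agrees with the log
step 2: x = 3*(-16) + (-1)*(-7) + (4) = -37 -> agrees with the log
step 3: x = 3*(-37) + (-1)*(-16) + (4) = -91 -> confirmed correct
step 4: x = 3*(-91) + (-1)*(-37) + (4) = -232 -> in agreement
step 5: x = 3*(-232) + (-1)*(-91) + (4) = -601 -> the entry is off here
First deviation found at step 5; the corrected entry is x = -601.

step 5, x = -601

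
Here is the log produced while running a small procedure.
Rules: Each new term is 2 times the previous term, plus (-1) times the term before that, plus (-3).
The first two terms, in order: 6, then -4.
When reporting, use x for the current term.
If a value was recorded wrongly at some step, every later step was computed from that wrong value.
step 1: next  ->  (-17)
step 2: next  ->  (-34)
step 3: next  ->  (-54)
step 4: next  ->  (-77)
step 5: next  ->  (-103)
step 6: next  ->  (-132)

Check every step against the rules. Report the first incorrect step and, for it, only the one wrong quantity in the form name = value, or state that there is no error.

Step 1: x = 2*(-4) + (-1)*(6) + (-3) = -17 — consistent with the log.
Step 2: x = 2*(-17) + (-1)*(-4) + (-3) = -33 — the entry is off here.
Conclusion: step 2 carries the first error; the entry should be x = -33.

step 2, x = -33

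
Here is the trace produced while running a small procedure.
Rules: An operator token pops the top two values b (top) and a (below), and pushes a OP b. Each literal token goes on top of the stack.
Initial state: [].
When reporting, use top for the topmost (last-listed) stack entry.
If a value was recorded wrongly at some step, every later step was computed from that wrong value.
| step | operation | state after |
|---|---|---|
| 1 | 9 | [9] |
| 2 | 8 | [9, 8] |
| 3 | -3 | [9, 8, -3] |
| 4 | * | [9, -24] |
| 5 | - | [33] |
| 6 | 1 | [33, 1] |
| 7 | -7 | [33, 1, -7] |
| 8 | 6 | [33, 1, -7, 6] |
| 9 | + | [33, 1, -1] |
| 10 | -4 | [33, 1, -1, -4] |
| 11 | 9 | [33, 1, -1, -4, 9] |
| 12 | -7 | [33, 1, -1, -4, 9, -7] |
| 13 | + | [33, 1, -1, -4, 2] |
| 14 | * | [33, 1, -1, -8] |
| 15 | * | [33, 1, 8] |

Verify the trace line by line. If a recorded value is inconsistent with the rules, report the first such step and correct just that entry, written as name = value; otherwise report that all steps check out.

step 1: push 9: top = 9 -> exactly as logged
step 2: push 8: top = 8 -> verified
step 3: push -3: top = -3 -> verified
step 4: 8 * -3 = -24 -> same as recorded
step 5: 9 - -24 = 33 -> matches
step 6: push 1: top = 1 -> checks out
step 7: push -7: top = -7 -> checks out
step 8: push 6: top = 6 -> verified
step 9: -7 + 6 = -1 -> no discrepancy
step 10: push -4: top = -4 -> in agreement
step 11: push 9: top = 9 -> consistent with the trace
step 12: push -7: top = -7 -> matches
step 13: 9 + -7 = 2 -> exactly as logged
step 14: -4 * 2 = -8 -> matches
step 15: -1 * -8 = 8 -> verified
All entries verified; no error found.

no error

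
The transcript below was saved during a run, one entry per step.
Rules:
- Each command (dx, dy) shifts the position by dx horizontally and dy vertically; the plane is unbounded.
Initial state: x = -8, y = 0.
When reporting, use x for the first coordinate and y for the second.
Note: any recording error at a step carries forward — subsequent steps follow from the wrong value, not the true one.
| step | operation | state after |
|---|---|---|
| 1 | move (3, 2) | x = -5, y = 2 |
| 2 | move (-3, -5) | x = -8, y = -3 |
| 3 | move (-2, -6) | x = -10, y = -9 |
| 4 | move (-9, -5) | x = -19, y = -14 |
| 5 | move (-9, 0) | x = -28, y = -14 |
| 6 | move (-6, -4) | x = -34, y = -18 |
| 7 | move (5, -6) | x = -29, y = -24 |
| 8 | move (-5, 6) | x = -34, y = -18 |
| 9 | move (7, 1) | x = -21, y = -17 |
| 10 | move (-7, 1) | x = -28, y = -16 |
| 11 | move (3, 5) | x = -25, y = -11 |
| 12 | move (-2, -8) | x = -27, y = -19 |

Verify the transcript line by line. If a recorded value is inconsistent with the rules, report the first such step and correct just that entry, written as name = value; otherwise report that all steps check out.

step 9, x = -27

step 1: x = -8 + (3) = -5, y = 0 + (2) = 2 -> no discrepancy
step 2: x = -5 + (-3) = -8, y = 2 + (-5) = -3 -> same as recorded
step 3: x = -8 + (-2) = -10, y = -3 + (-6) = -9 -> in agreement
step 4: x = -10 + (-9) = -19, y = -9 + (-5) = -14 -> verified
step 5: x = -19 + (-9) = -28, y = -14 + (0) = -14 -> same as recorded
step 6: x = -28 + (-6) = -34, y = -14 + (-4) = -18 -> agrees with the transcript
step 7: x = -34 + (5) = -29, y = -18 + (-6) = -24 -> verified
step 8: x = -29 + (-5) = -34, y = -24 + (6) = -18 -> same as recorded
step 9: x = -34 + (7) = -27, y = -18 + (1) = -17 -> not what was recorded
Conclusion: step 9 carries the first error; the entry should be x = -27.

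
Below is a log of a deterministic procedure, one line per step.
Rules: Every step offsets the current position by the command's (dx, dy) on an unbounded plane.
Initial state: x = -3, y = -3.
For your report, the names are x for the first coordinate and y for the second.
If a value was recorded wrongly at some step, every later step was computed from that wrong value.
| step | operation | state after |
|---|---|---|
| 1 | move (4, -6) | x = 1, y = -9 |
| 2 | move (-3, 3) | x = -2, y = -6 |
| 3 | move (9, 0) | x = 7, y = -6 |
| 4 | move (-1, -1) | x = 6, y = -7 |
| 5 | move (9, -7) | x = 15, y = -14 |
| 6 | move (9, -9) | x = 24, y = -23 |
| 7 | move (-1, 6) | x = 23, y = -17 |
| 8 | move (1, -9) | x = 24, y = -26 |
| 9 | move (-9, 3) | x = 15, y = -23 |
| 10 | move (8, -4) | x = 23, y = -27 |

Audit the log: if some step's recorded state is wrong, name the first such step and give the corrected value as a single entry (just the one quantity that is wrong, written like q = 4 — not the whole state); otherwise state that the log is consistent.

step 1: x = -3 + (4) = 1, y = -3 + (-6) = -9 -> matches
step 2: x = 1 + (-3) = -2, y = -9 + (3) = -6 -> confirmed correct
step 3: x = -2 + (9) = 7, y = -6 + (0) = -6 -> verified
step 4: x = 7 + (-1) = 6, y = -6 + (-1) = -7 -> checks out
step 5: x = 6 + (9) = 15, y = -7 + (-7) = -14 -> confirmed correct
step 6: x = 15 + (9) = 24, y = -14 + (-9) = -23 -> matches
step 7: x = 24 + (-1) = 23, y = -23 + (6) = -17 -> no discrepancy
step 8: x = 23 + (1) = 24, y = -17 + (-9) = -26 -> same as recorded
step 9: x = 24 + (-9) = 15, y = -26 + (3) = -23 -> same as recorded
step 10: x = 15 + (8) = 23, y = -23 + (-4) = -27 -> verified
All steps check out; nothing to correct.

no error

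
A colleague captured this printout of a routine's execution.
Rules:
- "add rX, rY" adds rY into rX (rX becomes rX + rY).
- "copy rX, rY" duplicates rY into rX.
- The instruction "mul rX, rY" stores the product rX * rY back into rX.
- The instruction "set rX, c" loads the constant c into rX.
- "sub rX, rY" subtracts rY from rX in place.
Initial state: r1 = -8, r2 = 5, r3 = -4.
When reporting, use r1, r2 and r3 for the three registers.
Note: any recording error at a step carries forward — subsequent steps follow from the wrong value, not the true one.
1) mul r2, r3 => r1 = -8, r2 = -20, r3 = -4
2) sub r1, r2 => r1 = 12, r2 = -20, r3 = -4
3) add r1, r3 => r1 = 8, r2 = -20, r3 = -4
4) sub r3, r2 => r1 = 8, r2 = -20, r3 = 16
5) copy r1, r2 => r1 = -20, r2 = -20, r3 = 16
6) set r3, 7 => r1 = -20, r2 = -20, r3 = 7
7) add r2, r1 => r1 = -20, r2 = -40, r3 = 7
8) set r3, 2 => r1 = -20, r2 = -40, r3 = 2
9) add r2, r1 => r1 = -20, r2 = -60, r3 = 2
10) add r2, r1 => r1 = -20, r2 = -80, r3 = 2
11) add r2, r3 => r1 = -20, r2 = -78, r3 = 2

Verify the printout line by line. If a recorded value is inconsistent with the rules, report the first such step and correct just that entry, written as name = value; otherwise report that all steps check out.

1. r2 = 5 * -4 = -20 (exactly as logged)
2. r1 = -8 - -20 = 12 (consistent with the printout)
3. r1 = 12 + -4 = 8 (in agreement)
4. r3 = -4 - -20 = 16 (consistent with the printout)
5. r1 = -20 (in agreement)
6. r3 = 7 (matches)
7. r2 = -20 + -20 = -40 (matches)
8. r3 = 2 (exactly as logged)
9. r2 = -40 + -20 = -60 (no discrepancy)
10. r2 = -60 + -20 = -80 (in agreement)
11. r2 = -80 + 2 = -78 (matches)
Every step is consistent.

no error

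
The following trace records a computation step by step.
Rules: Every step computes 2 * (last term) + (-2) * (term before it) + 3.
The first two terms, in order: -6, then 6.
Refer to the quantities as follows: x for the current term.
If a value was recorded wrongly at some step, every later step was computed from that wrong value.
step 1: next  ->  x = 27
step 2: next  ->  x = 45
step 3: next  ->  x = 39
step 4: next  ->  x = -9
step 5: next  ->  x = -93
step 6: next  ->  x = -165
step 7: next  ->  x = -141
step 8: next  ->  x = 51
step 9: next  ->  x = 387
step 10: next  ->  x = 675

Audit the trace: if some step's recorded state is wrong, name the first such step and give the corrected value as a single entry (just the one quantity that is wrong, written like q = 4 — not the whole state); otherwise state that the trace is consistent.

no error

1. x = 2*(6) + (-2)*(-6) + (3) = 27 (checks out)
2. x = 2*(27) + (-2)*(6) + (3) = 45 (consistent with the trace)
3. x = 2*(45) + (-2)*(27) + (3) = 39 (no discrepancy)
4. x = 2*(39) + (-2)*(45) + (3) = -9 (checks out)
5. x = 2*(-9) + (-2)*(39) + (3) = -93 (agrees with the trace)
6. x = 2*(-93) + (-2)*(-9) + (3) = -165 (exactly as logged)
7. x = 2*(-165) + (-2)*(-93) + (3) = -141 (agrees with the trace)
8. x = 2*(-141) + (-2)*(-165) + (3) = 51 (no discrepancy)
9. x = 2*(51) + (-2)*(-141) + (3) = 387 (agrees with the trace)
10. x = 2*(387) + (-2)*(51) + (3) = 675 (same as recorded)
No step deviates from the rules.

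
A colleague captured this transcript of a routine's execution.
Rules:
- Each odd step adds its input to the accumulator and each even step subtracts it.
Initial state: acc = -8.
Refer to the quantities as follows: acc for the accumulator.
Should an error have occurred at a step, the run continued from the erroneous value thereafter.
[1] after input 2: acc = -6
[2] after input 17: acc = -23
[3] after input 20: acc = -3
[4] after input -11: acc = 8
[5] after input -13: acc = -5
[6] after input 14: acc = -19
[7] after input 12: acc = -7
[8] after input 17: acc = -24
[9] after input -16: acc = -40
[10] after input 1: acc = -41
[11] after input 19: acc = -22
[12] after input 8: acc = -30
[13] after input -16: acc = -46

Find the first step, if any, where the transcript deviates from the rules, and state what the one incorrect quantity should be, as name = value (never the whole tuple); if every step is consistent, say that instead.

no error

1. acc = -8 + 2 = -6 (in agreement)
2. acc = -6 - 17 = -23 (checks out)
3. acc = -23 + 20 = -3 (in agreement)
4. acc = -3 - -11 = 8 (consistent with the transcript)
5. acc = 8 + -13 = -5 (consistent with the transcript)
6. acc = -5 - 14 = -19 (matches)
7. acc = -19 + 12 = -7 (exactly as logged)
8. acc = -7 - 17 = -24 (verified)
9. acc = -24 + -16 = -40 (confirmed correct)
10. acc = -40 - 1 = -41 (in agreement)
11. acc = -41 + 19 = -22 (confirmed correct)
12. acc = -22 - 8 = -30 (verified)
13. acc = -30 + -16 = -46 (matches)
Nothing is out of place; the run is error-free.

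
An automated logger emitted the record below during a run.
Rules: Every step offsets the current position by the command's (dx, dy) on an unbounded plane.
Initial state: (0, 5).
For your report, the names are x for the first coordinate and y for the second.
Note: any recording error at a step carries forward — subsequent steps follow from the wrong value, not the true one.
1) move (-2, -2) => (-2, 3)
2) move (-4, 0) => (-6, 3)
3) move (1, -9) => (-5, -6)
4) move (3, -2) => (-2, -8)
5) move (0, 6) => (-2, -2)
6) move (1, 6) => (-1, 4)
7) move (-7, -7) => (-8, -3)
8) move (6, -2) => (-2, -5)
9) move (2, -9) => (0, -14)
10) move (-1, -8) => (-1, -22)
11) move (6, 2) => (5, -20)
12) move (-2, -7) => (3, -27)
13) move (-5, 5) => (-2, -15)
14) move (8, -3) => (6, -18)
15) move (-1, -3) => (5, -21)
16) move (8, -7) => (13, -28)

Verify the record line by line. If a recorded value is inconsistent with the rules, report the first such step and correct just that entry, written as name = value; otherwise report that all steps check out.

Step 1: x = 0 + (-2) = -2, y = 5 + (-2) = 3 — no discrepancy.
Step 2: x = -2 + (-4) = -6, y = 3 + (0) = 3 — exactly as logged.
Step 3: x = -6 + (1) = -5, y = 3 + (-9) = -6 — confirmed correct.
Step 4: x = -5 + (3) = -2, y = -6 + (-2) = -8 — in agreement.
Step 5: x = -2 + (0) = -2, y = -8 + (6) = -2 — in agreement.
Step 6: x = -2 + (1) = -1, y = -2 + (6) = 4 — consistent with the record.
Step 7: x = -1 + (-7) = -8, y = 4 + (-7) = -3 — matches.
Step 8: x = -8 + (6) = -2, y = -3 + (-2) = -5 — agrees with the record.
Step 9: x = -2 + (2) = 0, y = -5 + (-9) = -14 — confirmed correct.
Step 10: x = 0 + (-1) = -1, y = -14 + (-8) = -22 — checks out.
Step 11: x = -1 + (6) = 5, y = -22 + (2) = -20 — agrees with the record.
Step 12: x = 5 + (-2) = 3, y = -20 + (-7) = -27 — verified.
Step 13: x = 3 + (-5) = -2, y = -27 + (5) = -22 — the entry is off here.
The earliest wrong entry is at step 13: it should read y = -22.

step 13, y = -22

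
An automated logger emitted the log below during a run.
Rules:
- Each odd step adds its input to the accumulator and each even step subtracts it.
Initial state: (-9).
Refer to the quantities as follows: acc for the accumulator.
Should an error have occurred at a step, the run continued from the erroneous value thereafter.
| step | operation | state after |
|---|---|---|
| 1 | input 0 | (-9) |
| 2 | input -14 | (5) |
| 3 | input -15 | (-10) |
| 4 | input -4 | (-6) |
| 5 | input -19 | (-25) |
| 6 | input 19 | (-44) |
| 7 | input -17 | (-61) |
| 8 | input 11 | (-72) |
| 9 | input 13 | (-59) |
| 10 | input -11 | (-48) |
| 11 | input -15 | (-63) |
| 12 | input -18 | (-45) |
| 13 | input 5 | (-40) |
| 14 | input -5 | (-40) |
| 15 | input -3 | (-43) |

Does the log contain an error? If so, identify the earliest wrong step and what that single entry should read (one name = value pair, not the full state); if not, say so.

step 14, acc = -35

Recomputing the run from the initial state:
step 1: acc = -9
step 2: acc = 5
step 3: acc = -10
step 4: acc = -6
step 5: acc = -25
step 6: acc = -44
step 7: acc = -61
step 8: acc = -72
step 9: acc = -59
step 10: acc = -48
step 11: acc = -63
step 12: acc = -45
step 13: acc = -40
step 14: acc = -35
step 15: acc = -38
The first disagreement with the log is at step 14, where the value should be acc = -35.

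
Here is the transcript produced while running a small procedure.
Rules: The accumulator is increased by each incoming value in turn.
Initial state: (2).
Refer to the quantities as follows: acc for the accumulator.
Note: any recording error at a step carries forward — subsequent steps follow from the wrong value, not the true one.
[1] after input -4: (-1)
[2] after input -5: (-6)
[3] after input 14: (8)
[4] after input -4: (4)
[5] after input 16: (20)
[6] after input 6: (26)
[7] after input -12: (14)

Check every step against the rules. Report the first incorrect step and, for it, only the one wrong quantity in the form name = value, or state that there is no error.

1. acc = 2 + -4 = -2 (first mismatch against the transcript)
That makes step 1 the first incorrect line — acc = -2 is what it should show.

step 1, acc = -2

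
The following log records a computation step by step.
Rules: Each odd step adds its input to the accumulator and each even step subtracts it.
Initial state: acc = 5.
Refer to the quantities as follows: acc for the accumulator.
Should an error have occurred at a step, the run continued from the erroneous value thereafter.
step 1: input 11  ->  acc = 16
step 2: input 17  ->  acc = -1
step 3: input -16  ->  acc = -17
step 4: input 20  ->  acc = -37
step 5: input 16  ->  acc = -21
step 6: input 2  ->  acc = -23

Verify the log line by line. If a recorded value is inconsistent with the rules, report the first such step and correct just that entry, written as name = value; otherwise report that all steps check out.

no error

Recomputing the run from the initial state:
step 1: acc = 16
step 2: acc = -1
step 3: acc = -17
step 4: acc = -37
step 5: acc = -21
step 6: acc = -23
This matches the log at every step.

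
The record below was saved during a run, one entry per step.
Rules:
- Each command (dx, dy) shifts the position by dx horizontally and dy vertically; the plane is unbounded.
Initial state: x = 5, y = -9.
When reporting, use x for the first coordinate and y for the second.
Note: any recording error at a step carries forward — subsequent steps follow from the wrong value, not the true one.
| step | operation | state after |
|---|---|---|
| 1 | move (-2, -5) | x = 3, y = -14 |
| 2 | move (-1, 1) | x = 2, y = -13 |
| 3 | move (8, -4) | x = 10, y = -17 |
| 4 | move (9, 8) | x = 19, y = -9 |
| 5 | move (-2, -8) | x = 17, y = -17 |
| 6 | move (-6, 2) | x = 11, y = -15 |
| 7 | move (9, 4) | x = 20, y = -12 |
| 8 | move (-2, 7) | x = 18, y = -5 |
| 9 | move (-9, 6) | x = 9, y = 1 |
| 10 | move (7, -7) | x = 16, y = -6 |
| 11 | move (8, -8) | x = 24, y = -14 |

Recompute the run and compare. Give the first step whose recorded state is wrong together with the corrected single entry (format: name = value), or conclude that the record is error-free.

step 7, y = -11

1. x = 5 + (-2) = 3, y = -9 + (-5) = -14 (confirmed correct)
2. x = 3 + (-1) = 2, y = -14 + (1) = -13 (agrees with the record)
3. x = 2 + (8) = 10, y = -13 + (-4) = -17 (matches)
4. x = 10 + (9) = 19, y = -17 + (8) = -9 (checks out)
5. x = 19 + (-2) = 17, y = -9 + (-8) = -17 (no discrepancy)
6. x = 17 + (-6) = 11, y = -17 + (2) = -15 (exactly as logged)
7. x = 11 + (9) = 20, y = -15 + (4) = -11 (this is not what the record shows)
That makes step 7 the first incorrect line — y = -11 is what it should show.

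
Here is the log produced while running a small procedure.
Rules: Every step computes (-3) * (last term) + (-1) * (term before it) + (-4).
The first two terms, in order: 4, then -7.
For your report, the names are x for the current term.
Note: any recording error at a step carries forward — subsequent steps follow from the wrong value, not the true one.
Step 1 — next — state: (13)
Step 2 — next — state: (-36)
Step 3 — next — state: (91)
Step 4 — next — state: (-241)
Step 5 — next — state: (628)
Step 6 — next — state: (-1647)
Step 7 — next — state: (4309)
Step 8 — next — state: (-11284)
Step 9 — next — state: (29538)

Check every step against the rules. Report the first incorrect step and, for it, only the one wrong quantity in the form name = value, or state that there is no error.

step 9, x = 29539

Recomputing the run from the initial state:
step 1: x = 13
step 2: x = -36
step 3: x = 91
step 4: x = -241
step 5: x = 628
step 6: x = -1647
step 7: x = 4309
step 8: x = -11284
step 9: x = 29539
The first disagreement with the log is at step 9, where the value should be x = 29539.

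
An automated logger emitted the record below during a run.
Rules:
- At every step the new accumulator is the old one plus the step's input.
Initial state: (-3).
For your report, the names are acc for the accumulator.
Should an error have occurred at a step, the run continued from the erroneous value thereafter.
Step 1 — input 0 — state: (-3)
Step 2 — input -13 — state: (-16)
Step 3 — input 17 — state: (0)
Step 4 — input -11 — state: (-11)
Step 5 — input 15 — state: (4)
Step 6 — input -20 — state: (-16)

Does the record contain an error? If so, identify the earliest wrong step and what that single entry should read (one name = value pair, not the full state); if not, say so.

step 3, acc = 1

1. acc = -3 + 0 = -3 (consistent with the record)
2. acc = -3 + -13 = -16 (verified)
3. acc = -16 + 17 = 1 (the recorded entry deviates here)
Conclusion: step 3 carries the first error; the entry should be acc = 1.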